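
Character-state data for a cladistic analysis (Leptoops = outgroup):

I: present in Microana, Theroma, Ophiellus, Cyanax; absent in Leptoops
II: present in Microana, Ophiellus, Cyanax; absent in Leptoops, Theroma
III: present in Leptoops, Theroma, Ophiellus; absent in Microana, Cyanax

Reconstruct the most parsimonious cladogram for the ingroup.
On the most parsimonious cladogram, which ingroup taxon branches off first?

Theroma

Character polarity is set by the outgroup: the derived state is whichever differs from the outgroup's state, so for III the derived state is 'absent', and for the remaining characters it is 'present'.
All ingroup taxa share the derived state 'present' for I; it defines the ingroup but does not resolve relationships within it.
II (derived state 'present') is shared by Cyanax, Microana, and Ophiellus — a synapomorphy uniting that clade.
III (derived state 'absent') is shared by Cyanax and Microana — a synapomorphy uniting that clade.
Most parsimonious ingroup topology: (((Microana,Cyanax),Ophiellus),Theroma).
Theroma is sister to the clade containing all other ingroup taxa, so it is the earliest-diverging (most basal) ingroup lineage.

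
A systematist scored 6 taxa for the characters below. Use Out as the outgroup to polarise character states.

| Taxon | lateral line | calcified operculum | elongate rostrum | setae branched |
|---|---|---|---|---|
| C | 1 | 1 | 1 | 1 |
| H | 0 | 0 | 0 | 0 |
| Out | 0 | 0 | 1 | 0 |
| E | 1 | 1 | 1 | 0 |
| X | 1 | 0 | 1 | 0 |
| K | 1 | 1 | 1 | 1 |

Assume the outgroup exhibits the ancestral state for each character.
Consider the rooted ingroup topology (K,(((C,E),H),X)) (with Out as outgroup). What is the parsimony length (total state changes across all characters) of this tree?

7

Map each character onto (K,(((C,E),H),X)) (rooted by Out) and count the minimum state changes it requires (Fitch parsimony):
lateral line: 2; calcified operculum: 2; elongate rostrum: 1; setae branched: 2.
Total tree length = 7.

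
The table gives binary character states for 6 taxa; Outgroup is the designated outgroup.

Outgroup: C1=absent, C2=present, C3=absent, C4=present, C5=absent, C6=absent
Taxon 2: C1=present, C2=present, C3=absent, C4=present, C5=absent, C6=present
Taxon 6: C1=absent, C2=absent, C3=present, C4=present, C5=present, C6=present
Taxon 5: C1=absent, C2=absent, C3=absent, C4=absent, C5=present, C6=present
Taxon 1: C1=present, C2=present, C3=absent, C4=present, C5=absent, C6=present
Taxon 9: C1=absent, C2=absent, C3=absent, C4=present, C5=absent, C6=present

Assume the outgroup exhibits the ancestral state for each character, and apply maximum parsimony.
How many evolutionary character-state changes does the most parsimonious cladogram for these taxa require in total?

Character polarity is set by the outgroup: the derived state is whichever differs from the outgroup's state, so for C2, C4 the derived state is 'absent', and for the remaining characters it is 'present'.
C1: derived state 'present' in Taxon 1 and Taxon 2 only — synapomorphy for {Taxon 1, Taxon 2}.
C2: derived state 'absent' in Taxon 5, Taxon 6, and Taxon 9 only — synapomorphy for {Taxon 5, Taxon 6, Taxon 9}.
C3 (derived state 'present') is unique to Taxon 6 (autapomorphy; uninformative for grouping).
C4 (derived state 'absent') is unique to Taxon 5 (autapomorphy; uninformative for grouping).
Only Taxon 5 and Taxon 6 show the derived state 'present' for C5, supporting them as a clade.
All ingroup taxa share the derived state 'present' for C6; it defines the ingroup but does not resolve relationships within it.
Most parsimonious ingroup topology: ((Taxon 9,(Taxon 6,Taxon 5)),(Taxon 1,Taxon 2)).
Changes per character on this tree: C1: 1; C2: 1; C3: 1; C4: 1; C5: 1; C6: 1.
Total = 6.

6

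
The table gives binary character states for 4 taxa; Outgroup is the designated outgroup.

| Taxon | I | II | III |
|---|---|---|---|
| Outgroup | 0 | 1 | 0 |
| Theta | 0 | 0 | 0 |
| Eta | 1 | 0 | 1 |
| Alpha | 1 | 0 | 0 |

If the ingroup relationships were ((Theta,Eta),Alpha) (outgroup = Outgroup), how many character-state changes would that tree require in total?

4

Map each character onto ((Theta,Eta),Alpha) (rooted by Outgroup) and count the minimum state changes it requires (Fitch parsimony):
I: 2; II: 1; III: 1.
Total tree length = 4.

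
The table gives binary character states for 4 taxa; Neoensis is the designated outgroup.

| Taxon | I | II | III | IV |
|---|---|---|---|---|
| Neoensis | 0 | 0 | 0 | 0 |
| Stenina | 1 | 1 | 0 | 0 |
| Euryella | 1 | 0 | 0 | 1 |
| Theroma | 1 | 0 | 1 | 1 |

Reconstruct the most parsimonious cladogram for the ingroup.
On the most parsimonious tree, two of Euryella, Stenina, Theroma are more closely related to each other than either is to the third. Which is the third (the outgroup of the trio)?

The outgroup has state '0' for every character, so '1' is the derived state throughout.
All ingroup taxa share the derived state '1' for I; it defines the ingroup but does not resolve relationships within it.
II (derived state '1') is unique to Stenina (autapomorphy; uninformative for grouping).
III: derived state '1' in Theroma only — an autapomorphy, so it tells us nothing about relationships among taxa.
IV: derived state '1' in Euryella and Theroma only — synapomorphy for {Euryella, Theroma}.
Most parsimonious ingroup topology: (Stenina,(Euryella,Theroma)).
Theroma and Euryella share a more recent common ancestor with each other than either does with Stenina, so Stenina is the least closely related of the three.

Stenina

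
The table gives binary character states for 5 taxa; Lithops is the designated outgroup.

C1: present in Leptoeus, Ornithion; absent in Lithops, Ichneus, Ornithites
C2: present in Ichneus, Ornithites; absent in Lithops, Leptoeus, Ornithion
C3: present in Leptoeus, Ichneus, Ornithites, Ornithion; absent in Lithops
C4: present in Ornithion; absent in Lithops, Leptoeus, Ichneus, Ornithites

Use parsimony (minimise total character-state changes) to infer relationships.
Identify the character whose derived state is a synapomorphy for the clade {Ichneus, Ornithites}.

C2

The outgroup has state 'absent' for every character, so 'present' is the derived state throughout.
C1: derived state 'present' in Leptoeus and Ornithion only — synapomorphy for {Leptoeus, Ornithion}.
C2 (derived state 'present') is shared by Ichneus and Ornithites — a synapomorphy uniting that clade.
All ingroup taxa share the derived state 'present' for C3; it defines the ingroup but does not resolve relationships within it.
C4: derived state 'present' in Ornithion only — an autapomorphy, so it tells us nothing about relationships among taxa.
Most parsimonious ingroup topology: ((Leptoeus,Ornithion),(Ichneus,Ornithites)).
The clade {Ichneus, Ornithites} is supported by C2: its derived state 'present' occurs in exactly those taxa and in no other taxon (including the outgroup).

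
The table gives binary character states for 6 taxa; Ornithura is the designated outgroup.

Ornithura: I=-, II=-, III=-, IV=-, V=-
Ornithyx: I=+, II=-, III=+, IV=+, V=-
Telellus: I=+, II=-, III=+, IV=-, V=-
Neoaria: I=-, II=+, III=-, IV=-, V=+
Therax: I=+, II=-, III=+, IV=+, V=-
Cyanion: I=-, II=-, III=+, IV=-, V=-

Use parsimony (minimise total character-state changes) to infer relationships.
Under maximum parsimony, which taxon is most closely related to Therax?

Ornithyx

The outgroup has state '-' for every character, so '+' is the derived state throughout.
I: derived state '+' in Ornithyx, Telellus, and Therax only — synapomorphy for {Ornithyx, Telellus, Therax}.
II: derived state '+' in Neoaria only — an autapomorphy, so it tells us nothing about relationships among taxa.
Only Cyanion, Ornithyx, Telellus, and Therax show the derived state '+' for III, supporting them as a clade.
IV: derived state '+' in Ornithyx and Therax only — synapomorphy for {Ornithyx, Therax}.
V (derived state '+') is unique to Neoaria (autapomorphy; uninformative for grouping).
Most parsimonious ingroup topology: ((((Ornithyx,Therax),Telellus),Cyanion),Neoaria).
Therax and Ornithyx form a cherry on this tree, so they are sister taxa.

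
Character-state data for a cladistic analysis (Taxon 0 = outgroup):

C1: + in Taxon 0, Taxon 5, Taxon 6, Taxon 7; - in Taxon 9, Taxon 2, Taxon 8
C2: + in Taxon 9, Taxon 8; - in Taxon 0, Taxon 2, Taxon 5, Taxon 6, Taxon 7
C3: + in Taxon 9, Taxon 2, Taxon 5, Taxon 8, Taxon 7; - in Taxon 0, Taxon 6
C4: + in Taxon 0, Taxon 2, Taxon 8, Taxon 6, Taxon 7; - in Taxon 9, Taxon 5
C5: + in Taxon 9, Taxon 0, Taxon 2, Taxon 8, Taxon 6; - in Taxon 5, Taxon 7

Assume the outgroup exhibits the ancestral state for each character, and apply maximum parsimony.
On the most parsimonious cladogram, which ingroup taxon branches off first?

Taxon 6

Character polarity is set by the outgroup: the derived state is whichever differs from the outgroup's state, so for C1, C4, C5 the derived state is '-', and for the remaining characters it is '+'.
C1 (derived state '-') is shared by Taxon 2, Taxon 8, and Taxon 9 — a synapomorphy uniting that clade.
C2: derived state '+' in Taxon 8 and Taxon 9 only — synapomorphy for {Taxon 8, Taxon 9}.
C3: derived state '+' in Taxon 2, Taxon 5, Taxon 7, Taxon 8, and Taxon 9 only — synapomorphy for {Taxon 2, Taxon 5, Taxon 7, Taxon 8, Taxon 9}.
C4 (state '-') occurs in Taxon 5 and Taxon 9 but conflicts with the nesting implied by the other characters — most parsimoniously interpreted as homoplasy.
C5: derived state '-' in Taxon 5 and Taxon 7 only — synapomorphy for {Taxon 5, Taxon 7}.
Most parsimonious ingroup topology: (((Taxon 2,(Taxon 9,Taxon 8)),(Taxon 7,Taxon 5)),Taxon 6).
Taxon 6 is sister to the clade containing all other ingroup taxa, so it is the earliest-diverging (most basal) ingroup lineage.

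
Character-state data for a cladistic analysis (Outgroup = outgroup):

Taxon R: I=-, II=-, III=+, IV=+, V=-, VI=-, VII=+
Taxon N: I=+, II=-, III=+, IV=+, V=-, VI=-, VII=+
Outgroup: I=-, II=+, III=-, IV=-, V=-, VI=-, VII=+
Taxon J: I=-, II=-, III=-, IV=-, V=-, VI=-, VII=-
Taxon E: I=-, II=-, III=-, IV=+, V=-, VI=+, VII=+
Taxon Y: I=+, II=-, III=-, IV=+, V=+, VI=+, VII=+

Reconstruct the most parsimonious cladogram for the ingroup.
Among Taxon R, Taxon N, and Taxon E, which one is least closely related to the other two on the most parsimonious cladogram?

Character polarity is set by the outgroup: the derived state is whichever differs from the outgroup's state, so for II, VII the derived state is '-', and for the remaining characters it is '+'.
I groups Taxon N and Taxon Y, which is incompatible with the clades supported by the remaining characters; treating it as convergent (homoplasy) costs fewer steps than any alternative tree.
II (derived state '-') is shared by all ingroup taxa — unites the whole ingroup.
III: derived state '+' in Taxon N and Taxon R only — synapomorphy for {Taxon N, Taxon R}.
Only Taxon E, Taxon N, Taxon R, and Taxon Y show the derived state '+' for IV, supporting them as a clade.
V (derived state '+') is unique to Taxon Y (autapomorphy; uninformative for grouping).
VI: derived state '+' in Taxon E and Taxon Y only — synapomorphy for {Taxon E, Taxon Y}.
VII (derived state '-') is unique to Taxon J (autapomorphy; uninformative for grouping).
Most parsimonious ingroup topology: (((Taxon E,Taxon Y),(Taxon R,Taxon N)),Taxon J).
Taxon N and Taxon R share a more recent common ancestor with each other than either does with Taxon E, so Taxon E is the least closely related of the three.

Taxon E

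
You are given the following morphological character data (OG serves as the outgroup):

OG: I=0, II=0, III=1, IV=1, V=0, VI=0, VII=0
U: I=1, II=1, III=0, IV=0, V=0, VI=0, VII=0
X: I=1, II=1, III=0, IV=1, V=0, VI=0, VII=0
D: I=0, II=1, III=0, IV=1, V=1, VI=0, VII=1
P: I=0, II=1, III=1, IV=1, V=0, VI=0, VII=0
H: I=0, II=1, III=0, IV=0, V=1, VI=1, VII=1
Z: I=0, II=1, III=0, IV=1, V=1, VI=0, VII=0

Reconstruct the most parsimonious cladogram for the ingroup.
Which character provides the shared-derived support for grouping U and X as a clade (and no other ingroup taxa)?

Character polarity is set by the outgroup: the derived state is whichever differs from the outgroup's state, so for III, IV the derived state is '0', and for the remaining characters it is '1'.
I (derived state '1') is shared by U and X — a synapomorphy uniting that clade.
All ingroup taxa share the derived state '1' for II; it defines the ingroup but does not resolve relationships within it.
III: derived state '0' in D, H, U, X, and Z only — synapomorphy for {D, H, U, X, Z}.
IV groups H and U, which is incompatible with the clades supported by the remaining characters; treating it as convergent (homoplasy) costs fewer steps than any alternative tree.
V (derived state '1') is shared by D, H, and Z — a synapomorphy uniting that clade.
VI (derived state '1') is unique to H (autapomorphy; uninformative for grouping).
Only D and H show the derived state '1' for VII, supporting them as a clade.
Most parsimonious ingroup topology: (((U,X),((D,H),Z)),P).
The clade {U, X} is supported by I: its derived state '1' occurs in exactly those taxa and in no other taxon (including the outgroup).

I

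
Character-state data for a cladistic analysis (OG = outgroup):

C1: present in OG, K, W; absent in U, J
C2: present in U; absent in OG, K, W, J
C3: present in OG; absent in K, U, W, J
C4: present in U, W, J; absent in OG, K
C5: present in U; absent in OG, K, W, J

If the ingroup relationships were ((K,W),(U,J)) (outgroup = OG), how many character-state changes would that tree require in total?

Map each character onto ((K,W),(U,J)) (rooted by OG) and count the minimum state changes it requires (Fitch parsimony):
C1: 1; C2: 1; C3: 1; C4: 2; C5: 1.
Total tree length = 6.

6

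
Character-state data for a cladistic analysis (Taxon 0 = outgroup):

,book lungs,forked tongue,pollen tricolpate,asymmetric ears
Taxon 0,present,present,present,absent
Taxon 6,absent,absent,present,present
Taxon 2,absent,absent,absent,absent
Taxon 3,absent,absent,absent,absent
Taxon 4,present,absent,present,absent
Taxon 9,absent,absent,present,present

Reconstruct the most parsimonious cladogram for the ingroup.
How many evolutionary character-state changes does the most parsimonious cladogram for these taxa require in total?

4

Character polarity is set by the outgroup: the derived state is whichever differs from the outgroup's state, so for book lungs, forked tongue, pollen tricolpate the derived state is 'absent', and for the remaining characters it is 'present'.
Only Taxon 2, Taxon 3, Taxon 6, and Taxon 9 show the derived state 'absent' for book lungs, supporting them as a clade.
All ingroup taxa share the derived state 'absent' for forked tongue; it defines the ingroup but does not resolve relationships within it.
pollen tricolpate (derived state 'absent') is shared by Taxon 2 and Taxon 3 — a synapomorphy uniting that clade.
Only Taxon 6 and Taxon 9 show the derived state 'present' for asymmetric ears, supporting them as a clade.
Most parsimonious ingroup topology: (((Taxon 2,Taxon 3),(Taxon 9,Taxon 6)),Taxon 4).
Changes per character on this tree: book lungs: 1; forked tongue: 1; pollen tricolpate: 1; asymmetric ears: 1.
Total = 4.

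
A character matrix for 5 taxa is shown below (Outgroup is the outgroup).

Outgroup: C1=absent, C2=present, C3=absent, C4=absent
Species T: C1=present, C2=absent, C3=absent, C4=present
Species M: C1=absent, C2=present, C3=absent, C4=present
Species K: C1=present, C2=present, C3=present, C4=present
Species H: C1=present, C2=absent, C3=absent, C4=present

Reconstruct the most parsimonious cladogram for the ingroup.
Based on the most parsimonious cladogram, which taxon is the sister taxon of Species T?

Character polarity is set by the outgroup: the derived state is whichever differs from the outgroup's state, so for C2 the derived state is 'absent', and for the remaining characters it is 'present'.
C1 (derived state 'present') is shared by Species H, Species K, and Species T — a synapomorphy uniting that clade.
Only Species H and Species T show the derived state 'absent' for C2, supporting them as a clade.
C3 (derived state 'present') is unique to Species K (autapomorphy; uninformative for grouping).
All ingroup taxa share the derived state 'present' for C4; it defines the ingroup but does not resolve relationships within it.
Most parsimonious ingroup topology: (((Species T,Species H),Species K),Species M).
Species T and Species H form a cherry on this tree, so they are sister taxa.

Species H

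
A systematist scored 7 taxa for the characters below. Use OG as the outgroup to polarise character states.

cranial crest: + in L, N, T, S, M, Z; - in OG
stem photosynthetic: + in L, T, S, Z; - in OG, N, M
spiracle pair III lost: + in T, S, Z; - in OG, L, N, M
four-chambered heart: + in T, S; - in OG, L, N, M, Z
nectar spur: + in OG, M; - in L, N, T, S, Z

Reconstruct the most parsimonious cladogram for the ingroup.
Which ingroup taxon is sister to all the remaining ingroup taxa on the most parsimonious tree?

Character polarity is set by the outgroup: the derived state is whichever differs from the outgroup's state, so for nectar spur the derived state is '-', and for the remaining characters it is '+'.
cranial crest (derived state '+') is shared by all ingroup taxa — unites the whole ingroup.
stem photosynthetic: derived state '+' in L, S, T, and Z only — synapomorphy for {L, S, T, Z}.
spiracle pair III lost: derived state '+' in S, T, and Z only — synapomorphy for {S, T, Z}.
four-chambered heart: derived state '+' in S and T only — synapomorphy for {S, T}.
nectar spur: derived state '-' in L, N, S, T, and Z only — synapomorphy for {L, N, S, T, Z}.
Most parsimonious ingroup topology: (((L,((T,S),Z)),N),M).
M is sister to the clade containing all other ingroup taxa, so it is the earliest-diverging (most basal) ingroup lineage.

M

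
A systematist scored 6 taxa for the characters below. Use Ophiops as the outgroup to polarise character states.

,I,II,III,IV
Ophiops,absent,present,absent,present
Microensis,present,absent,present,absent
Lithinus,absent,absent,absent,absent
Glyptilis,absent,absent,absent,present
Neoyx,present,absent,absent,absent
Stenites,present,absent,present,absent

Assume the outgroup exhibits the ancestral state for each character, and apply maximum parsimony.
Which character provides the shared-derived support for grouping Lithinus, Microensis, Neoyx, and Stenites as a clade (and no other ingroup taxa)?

IV

Character polarity is set by the outgroup: the derived state is whichever differs from the outgroup's state, so for II, IV the derived state is 'absent', and for the remaining characters it is 'present'.
I (derived state 'present') is shared by Microensis, Neoyx, and Stenites — a synapomorphy uniting that clade.
All ingroup taxa share the derived state 'absent' for II; it defines the ingroup but does not resolve relationships within it.
III (derived state 'present') is shared by Microensis and Stenites — a synapomorphy uniting that clade.
IV (derived state 'absent') is shared by Lithinus, Microensis, Neoyx, and Stenites — a synapomorphy uniting that clade.
Most parsimonious ingroup topology: ((((Microensis,Stenites),Neoyx),Lithinus),Glyptilis).
The clade {Lithinus, Microensis, Neoyx, Stenites} is supported by IV: its derived state 'absent' occurs in exactly those taxa and in no other taxon (including the outgroup).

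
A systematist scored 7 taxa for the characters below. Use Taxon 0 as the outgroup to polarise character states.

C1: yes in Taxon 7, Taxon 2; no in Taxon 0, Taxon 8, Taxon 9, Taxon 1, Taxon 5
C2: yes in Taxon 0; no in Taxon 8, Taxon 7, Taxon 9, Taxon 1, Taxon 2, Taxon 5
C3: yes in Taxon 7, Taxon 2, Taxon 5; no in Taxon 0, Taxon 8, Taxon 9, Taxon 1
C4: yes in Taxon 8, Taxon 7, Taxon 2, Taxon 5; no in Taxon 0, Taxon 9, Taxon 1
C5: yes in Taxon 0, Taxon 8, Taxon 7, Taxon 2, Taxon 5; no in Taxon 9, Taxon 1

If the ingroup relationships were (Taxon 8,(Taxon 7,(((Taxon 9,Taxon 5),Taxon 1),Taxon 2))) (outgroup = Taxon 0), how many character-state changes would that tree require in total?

Map each character onto (Taxon 8,(Taxon 7,(((Taxon 9,Taxon 5),Taxon 1),Taxon 2))) (rooted by Taxon 0) and count the minimum state changes it requires (Fitch parsimony):
C1: 2; C2: 1; C3: 3; C4: 3; C5: 2.
Total tree length = 11.

11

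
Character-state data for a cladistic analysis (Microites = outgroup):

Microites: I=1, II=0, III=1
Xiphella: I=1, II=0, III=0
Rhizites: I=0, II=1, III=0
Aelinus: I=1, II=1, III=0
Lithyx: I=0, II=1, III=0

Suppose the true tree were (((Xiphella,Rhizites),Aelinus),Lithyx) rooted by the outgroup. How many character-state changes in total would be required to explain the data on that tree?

Map each character onto (((Xiphella,Rhizites),Aelinus),Lithyx) (rooted by Microites) and count the minimum state changes it requires (Fitch parsimony):
I: 2; II: 2; III: 1.
Total tree length = 5.

5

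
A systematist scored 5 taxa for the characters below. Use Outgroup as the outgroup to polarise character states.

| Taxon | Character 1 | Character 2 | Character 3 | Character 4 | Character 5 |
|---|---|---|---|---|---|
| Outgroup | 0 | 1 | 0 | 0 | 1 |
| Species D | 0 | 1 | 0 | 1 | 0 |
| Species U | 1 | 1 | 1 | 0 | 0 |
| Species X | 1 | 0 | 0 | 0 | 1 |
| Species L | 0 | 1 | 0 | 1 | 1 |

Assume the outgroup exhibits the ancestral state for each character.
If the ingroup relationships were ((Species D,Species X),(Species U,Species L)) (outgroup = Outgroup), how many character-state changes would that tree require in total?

8

Map each character onto ((Species D,Species X),(Species U,Species L)) (rooted by Outgroup) and count the minimum state changes it requires (Fitch parsimony):
Character 1: 2; Character 2: 1; Character 3: 1; Character 4: 2; Character 5: 2.
Total tree length = 8.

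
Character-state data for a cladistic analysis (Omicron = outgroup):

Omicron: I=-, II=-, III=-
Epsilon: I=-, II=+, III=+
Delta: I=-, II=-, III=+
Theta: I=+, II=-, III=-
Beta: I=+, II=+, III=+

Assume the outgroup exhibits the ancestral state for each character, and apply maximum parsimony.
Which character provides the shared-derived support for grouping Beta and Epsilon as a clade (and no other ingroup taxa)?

The outgroup has state '-' for every character, so '+' is the derived state throughout.
I (state '+') occurs in Beta and Theta but conflicts with the nesting implied by the other characters — most parsimoniously interpreted as homoplasy.
II: derived state '+' in Beta and Epsilon only — synapomorphy for {Beta, Epsilon}.
Only Beta, Delta, and Epsilon show the derived state '+' for III, supporting them as a clade.
Most parsimonious ingroup topology: ((Delta,(Epsilon,Beta)),Theta).
The clade {Beta, Epsilon} is supported by II: its derived state '+' occurs in exactly those taxa and in no other taxon (including the outgroup).

II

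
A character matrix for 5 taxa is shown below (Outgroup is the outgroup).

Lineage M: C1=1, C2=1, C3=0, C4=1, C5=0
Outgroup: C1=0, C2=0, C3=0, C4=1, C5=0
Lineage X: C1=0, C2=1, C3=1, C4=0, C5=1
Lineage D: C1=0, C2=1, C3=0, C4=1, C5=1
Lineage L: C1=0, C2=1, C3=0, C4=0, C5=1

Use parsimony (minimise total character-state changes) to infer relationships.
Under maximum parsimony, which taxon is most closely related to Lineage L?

Character polarity is set by the outgroup: the derived state is whichever differs from the outgroup's state, so for C4 the derived state is '0', and for the remaining characters it is '1'.
C1: derived state '1' in Lineage M only — an autapomorphy, so it tells us nothing about relationships among taxa.
C2 (derived state '1') is shared by all ingroup taxa — unites the whole ingroup.
C3: derived state '1' in Lineage X only — an autapomorphy, so it tells us nothing about relationships among taxa.
C4 (derived state '0') is shared by Lineage L and Lineage X — a synapomorphy uniting that clade.
C5 (derived state '1') is shared by Lineage D, Lineage L, and Lineage X — a synapomorphy uniting that clade.
Most parsimonious ingroup topology: ((Lineage D,(Lineage L,Lineage X)),Lineage M).
Lineage L and Lineage X form a cherry on this tree, so they are sister taxa.

Lineage X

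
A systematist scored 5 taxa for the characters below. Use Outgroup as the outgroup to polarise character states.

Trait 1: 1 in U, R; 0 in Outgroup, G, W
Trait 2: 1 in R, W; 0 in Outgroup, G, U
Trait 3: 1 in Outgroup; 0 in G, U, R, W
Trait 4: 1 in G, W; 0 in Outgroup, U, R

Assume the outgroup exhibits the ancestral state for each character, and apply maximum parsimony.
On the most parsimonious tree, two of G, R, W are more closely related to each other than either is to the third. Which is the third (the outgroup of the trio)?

R

Character polarity is set by the outgroup: the derived state is whichever differs from the outgroup's state, so for Trait 3 the derived state is '0', and for the remaining characters it is '1'.
Trait 1 (derived state '1') is shared by R and U — a synapomorphy uniting that clade.
Trait 2 (state '1') occurs in R and W but conflicts with the nesting implied by the other characters — most parsimoniously interpreted as homoplasy.
Trait 3 (derived state '0') is shared by all ingroup taxa — unites the whole ingroup.
Trait 4 (derived state '1') is shared by G and W — a synapomorphy uniting that clade.
Most parsimonious ingroup topology: ((G,W),(U,R)).
W and G share a more recent common ancestor with each other than either does with R, so R is the least closely related of the three.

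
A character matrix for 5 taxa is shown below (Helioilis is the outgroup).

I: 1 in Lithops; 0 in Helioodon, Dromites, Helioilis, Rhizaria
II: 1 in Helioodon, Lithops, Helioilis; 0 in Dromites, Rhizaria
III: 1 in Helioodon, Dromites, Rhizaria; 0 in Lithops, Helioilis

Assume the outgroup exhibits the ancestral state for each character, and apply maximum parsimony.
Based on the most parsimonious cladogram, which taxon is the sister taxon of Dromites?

Rhizaria

Character polarity is set by the outgroup: the derived state is whichever differs from the outgroup's state, so for II the derived state is '0', and for the remaining characters it is '1'.
I: derived state '1' in Lithops only — an autapomorphy, so it tells us nothing about relationships among taxa.
Only Dromites and Rhizaria show the derived state '0' for II, supporting them as a clade.
Only Dromites, Helioodon, and Rhizaria show the derived state '1' for III, supporting them as a clade.
Most parsimonious ingroup topology: (Lithops,(Helioodon,(Dromites,Rhizaria))).
Dromites and Rhizaria form a cherry on this tree, so they are sister taxa.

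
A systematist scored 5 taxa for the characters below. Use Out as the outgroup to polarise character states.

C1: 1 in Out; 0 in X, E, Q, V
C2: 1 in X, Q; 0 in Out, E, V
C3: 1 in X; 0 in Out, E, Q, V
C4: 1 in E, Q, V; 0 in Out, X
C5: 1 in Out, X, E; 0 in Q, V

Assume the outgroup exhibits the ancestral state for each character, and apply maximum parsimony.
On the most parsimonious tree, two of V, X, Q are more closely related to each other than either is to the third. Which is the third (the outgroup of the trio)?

Character polarity is set by the outgroup: the derived state is whichever differs from the outgroup's state, so for C1, C5 the derived state is '0', and for the remaining characters it is '1'.
All ingroup taxa share the derived state '0' for C1; it defines the ingroup but does not resolve relationships within it.
C2 groups Q and X, which is incompatible with the clades supported by the remaining characters; treating it as convergent (homoplasy) costs fewer steps than any alternative tree.
C3: derived state '1' in X only — an autapomorphy, so it tells us nothing about relationships among taxa.
C4 (derived state '1') is shared by E, Q, and V — a synapomorphy uniting that clade.
C5: derived state '0' in Q and V only — synapomorphy for {Q, V}.
Most parsimonious ingroup topology: (X,(E,(Q,V))).
Q and V share a more recent common ancestor with each other than either does with X, so X is the least closely related of the three.

X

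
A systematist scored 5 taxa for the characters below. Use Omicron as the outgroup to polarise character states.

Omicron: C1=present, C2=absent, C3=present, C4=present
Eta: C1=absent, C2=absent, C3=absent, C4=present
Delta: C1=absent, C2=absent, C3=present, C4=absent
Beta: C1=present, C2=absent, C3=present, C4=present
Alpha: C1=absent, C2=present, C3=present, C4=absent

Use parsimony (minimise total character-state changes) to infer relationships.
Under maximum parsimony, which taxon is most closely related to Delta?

Alpha

Character polarity is set by the outgroup: the derived state is whichever differs from the outgroup's state, so for C1, C3, C4 the derived state is 'absent', and for the remaining characters it is 'present'.
C1 (derived state 'absent') is shared by Alpha, Delta, and Eta — a synapomorphy uniting that clade.
C2 (derived state 'present') is unique to Alpha (autapomorphy; uninformative for grouping).
C3: derived state 'absent' in Eta only — an autapomorphy, so it tells us nothing about relationships among taxa.
C4 (derived state 'absent') is shared by Alpha and Delta — a synapomorphy uniting that clade.
Most parsimonious ingroup topology: ((Eta,(Delta,Alpha)),Beta).
Delta and Alpha form a cherry on this tree, so they are sister taxa.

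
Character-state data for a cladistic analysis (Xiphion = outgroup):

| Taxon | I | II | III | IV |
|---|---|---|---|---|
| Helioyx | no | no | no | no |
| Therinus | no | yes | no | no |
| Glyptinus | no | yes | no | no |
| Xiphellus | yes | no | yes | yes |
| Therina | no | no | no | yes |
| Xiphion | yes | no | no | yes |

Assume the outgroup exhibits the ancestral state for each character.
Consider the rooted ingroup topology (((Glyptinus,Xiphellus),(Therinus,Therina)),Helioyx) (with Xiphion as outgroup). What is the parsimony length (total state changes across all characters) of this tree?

Map each character onto (((Glyptinus,Xiphellus),(Therinus,Therina)),Helioyx) (rooted by Xiphion) and count the minimum state changes it requires (Fitch parsimony):
I: 2; II: 2; III: 1; IV: 3.
Total tree length = 8.

8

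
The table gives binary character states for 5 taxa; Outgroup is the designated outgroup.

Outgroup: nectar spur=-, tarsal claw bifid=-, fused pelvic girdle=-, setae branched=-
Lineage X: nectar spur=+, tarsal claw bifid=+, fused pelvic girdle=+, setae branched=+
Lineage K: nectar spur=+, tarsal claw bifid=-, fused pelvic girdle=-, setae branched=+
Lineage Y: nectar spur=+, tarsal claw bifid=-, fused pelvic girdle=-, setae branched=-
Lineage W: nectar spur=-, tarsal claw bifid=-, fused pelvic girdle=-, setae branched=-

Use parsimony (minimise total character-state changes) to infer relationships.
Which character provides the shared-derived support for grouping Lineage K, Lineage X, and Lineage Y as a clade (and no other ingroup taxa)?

The outgroup has state '-' for every character, so '+' is the derived state throughout.
Only Lineage K, Lineage X, and Lineage Y show the derived state '+' for nectar spur, supporting them as a clade.
tarsal claw bifid: derived state '+' in Lineage X only — an autapomorphy, so it tells us nothing about relationships among taxa.
fused pelvic girdle: derived state '+' in Lineage X only — an autapomorphy, so it tells us nothing about relationships among taxa.
setae branched (derived state '+') is shared by Lineage K and Lineage X — a synapomorphy uniting that clade.
Most parsimonious ingroup topology: (((Lineage X,Lineage K),Lineage Y),Lineage W).
The clade {Lineage K, Lineage X, Lineage Y} is supported by nectar spur: its derived state '+' occurs in exactly those taxa and in no other taxon (including the outgroup).

nectar spur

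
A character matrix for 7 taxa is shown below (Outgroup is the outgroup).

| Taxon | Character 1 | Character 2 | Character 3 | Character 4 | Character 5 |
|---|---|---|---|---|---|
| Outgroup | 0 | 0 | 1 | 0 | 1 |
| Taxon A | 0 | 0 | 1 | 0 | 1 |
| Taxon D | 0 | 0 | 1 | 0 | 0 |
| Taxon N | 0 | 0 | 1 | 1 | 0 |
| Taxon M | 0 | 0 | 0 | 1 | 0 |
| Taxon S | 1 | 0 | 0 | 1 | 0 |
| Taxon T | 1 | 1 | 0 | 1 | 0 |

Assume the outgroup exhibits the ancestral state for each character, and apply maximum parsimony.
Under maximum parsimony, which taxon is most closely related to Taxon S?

Character polarity is set by the outgroup: the derived state is whichever differs from the outgroup's state, so for Character 3, Character 5 the derived state is '0', and for the remaining characters it is '1'.
Character 1 (derived state '1') is shared by Taxon S and Taxon T — a synapomorphy uniting that clade.
Character 2: derived state '1' in Taxon T only — an autapomorphy, so it tells us nothing about relationships among taxa.
Only Taxon M, Taxon S, and Taxon T show the derived state '0' for Character 3, supporting them as a clade.
Only Taxon M, Taxon N, Taxon S, and Taxon T show the derived state '1' for Character 4, supporting them as a clade.
Character 5 (derived state '0') is shared by Taxon D, Taxon M, Taxon N, Taxon S, and Taxon T — a synapomorphy uniting that clade.
Most parsimonious ingroup topology: (Taxon A,(Taxon D,(Taxon N,(Taxon M,(Taxon S,Taxon T))))).
Taxon S and Taxon T form a cherry on this tree, so they are sister taxa.

Taxon T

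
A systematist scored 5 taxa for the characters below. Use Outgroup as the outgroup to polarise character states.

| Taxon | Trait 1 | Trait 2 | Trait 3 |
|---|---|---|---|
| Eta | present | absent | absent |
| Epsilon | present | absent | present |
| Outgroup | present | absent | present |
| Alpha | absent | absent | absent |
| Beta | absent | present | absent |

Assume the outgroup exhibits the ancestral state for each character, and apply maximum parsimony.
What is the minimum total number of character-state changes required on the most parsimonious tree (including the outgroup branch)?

Character polarity is set by the outgroup: the derived state is whichever differs from the outgroup's state, so for Trait 1, Trait 3 the derived state is 'absent', and for the remaining characters it is 'present'.
Trait 1: derived state 'absent' in Alpha and Beta only — synapomorphy for {Alpha, Beta}.
Trait 2: derived state 'present' in Beta only — an autapomorphy, so it tells us nothing about relationships among taxa.
Trait 3: derived state 'absent' in Alpha, Beta, and Eta only — synapomorphy for {Alpha, Beta, Eta}.
Most parsimonious ingroup topology: (((Alpha,Beta),Eta),Epsilon).
Changes per character on this tree: Trait 1: 1; Trait 2: 1; Trait 3: 1.
Total = 3.

3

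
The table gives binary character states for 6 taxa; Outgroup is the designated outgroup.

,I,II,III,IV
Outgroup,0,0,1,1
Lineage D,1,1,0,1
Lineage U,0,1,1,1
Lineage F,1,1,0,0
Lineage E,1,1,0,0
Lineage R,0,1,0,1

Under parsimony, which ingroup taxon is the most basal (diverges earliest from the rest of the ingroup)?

Lineage U

Character polarity is set by the outgroup: the derived state is whichever differs from the outgroup's state, so for III, IV the derived state is '0', and for the remaining characters it is '1'.
Only Lineage D, Lineage E, and Lineage F show the derived state '1' for I, supporting them as a clade.
II (derived state '1') is shared by all ingroup taxa — unites the whole ingroup.
III: derived state '0' in Lineage D, Lineage E, Lineage F, and Lineage R only — synapomorphy for {Lineage D, Lineage E, Lineage F, Lineage R}.
IV (derived state '0') is shared by Lineage E and Lineage F — a synapomorphy uniting that clade.
Most parsimonious ingroup topology: (((Lineage D,(Lineage F,Lineage E)),Lineage R),Lineage U).
Lineage U is sister to the clade containing all other ingroup taxa, so it is the earliest-diverging (most basal) ingroup lineage.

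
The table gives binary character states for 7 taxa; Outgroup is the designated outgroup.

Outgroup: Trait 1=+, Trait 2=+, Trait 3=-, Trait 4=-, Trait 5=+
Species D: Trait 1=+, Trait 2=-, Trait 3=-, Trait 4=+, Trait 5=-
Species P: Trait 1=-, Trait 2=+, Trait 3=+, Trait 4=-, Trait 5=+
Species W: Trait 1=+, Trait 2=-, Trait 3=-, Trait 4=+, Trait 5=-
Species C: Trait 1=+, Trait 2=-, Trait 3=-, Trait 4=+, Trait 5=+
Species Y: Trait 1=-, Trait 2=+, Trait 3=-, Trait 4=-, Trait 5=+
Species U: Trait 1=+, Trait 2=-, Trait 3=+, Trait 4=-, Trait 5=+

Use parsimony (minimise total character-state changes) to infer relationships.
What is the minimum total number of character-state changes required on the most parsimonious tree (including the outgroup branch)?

6

Character polarity is set by the outgroup: the derived state is whichever differs from the outgroup's state, so for Trait 1, Trait 2, Trait 5 the derived state is '-', and for the remaining characters it is '+'.
Trait 1: derived state '-' in Species P and Species Y only — synapomorphy for {Species P, Species Y}.
Trait 2 (derived state '-') is shared by Species C, Species D, Species U, and Species W — a synapomorphy uniting that clade.
Trait 3 (state '+') occurs in Species P and Species U but conflicts with the nesting implied by the other characters — most parsimoniously interpreted as homoplasy.
Only Species C, Species D, and Species W show the derived state '+' for Trait 4, supporting them as a clade.
Trait 5: derived state '-' in Species D and Species W only — synapomorphy for {Species D, Species W}.
Most parsimonious ingroup topology: ((((Species D,Species W),Species C),Species U),(Species P,Species Y)).
Changes per character on this tree: Trait 1: 1; Trait 2: 1; Trait 3: 2; Trait 4: 1; Trait 5: 1.
Total = 6.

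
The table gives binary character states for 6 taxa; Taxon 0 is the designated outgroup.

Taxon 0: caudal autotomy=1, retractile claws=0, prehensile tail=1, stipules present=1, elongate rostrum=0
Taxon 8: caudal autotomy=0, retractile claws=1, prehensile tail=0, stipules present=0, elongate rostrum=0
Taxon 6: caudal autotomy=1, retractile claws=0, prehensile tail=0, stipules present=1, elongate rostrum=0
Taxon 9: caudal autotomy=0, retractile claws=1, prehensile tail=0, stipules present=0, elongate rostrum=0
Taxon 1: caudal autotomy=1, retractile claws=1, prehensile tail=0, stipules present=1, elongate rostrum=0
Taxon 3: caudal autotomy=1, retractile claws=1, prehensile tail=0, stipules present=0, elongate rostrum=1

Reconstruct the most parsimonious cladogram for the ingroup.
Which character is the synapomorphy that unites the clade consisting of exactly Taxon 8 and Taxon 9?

Character polarity is set by the outgroup: the derived state is whichever differs from the outgroup's state, so for caudal autotomy, prehensile tail, stipules present the derived state is '0', and for the remaining characters it is '1'.
caudal autotomy (derived state '0') is shared by Taxon 8 and Taxon 9 — a synapomorphy uniting that clade.
Only Taxon 1, Taxon 3, Taxon 8, and Taxon 9 show the derived state '1' for retractile claws, supporting them as a clade.
prehensile tail (derived state '0') is shared by all ingroup taxa — unites the whole ingroup.
stipules present (derived state '0') is shared by Taxon 3, Taxon 8, and Taxon 9 — a synapomorphy uniting that clade.
elongate rostrum (derived state '1') is unique to Taxon 3 (autapomorphy; uninformative for grouping).
Most parsimonious ingroup topology: ((Taxon 1,((Taxon 8,Taxon 9),Taxon 3)),Taxon 6).
The clade {Taxon 8, Taxon 9} is supported by caudal autotomy: its derived state '0' occurs in exactly those taxa and in no other taxon (including the outgroup).

caudal autotomy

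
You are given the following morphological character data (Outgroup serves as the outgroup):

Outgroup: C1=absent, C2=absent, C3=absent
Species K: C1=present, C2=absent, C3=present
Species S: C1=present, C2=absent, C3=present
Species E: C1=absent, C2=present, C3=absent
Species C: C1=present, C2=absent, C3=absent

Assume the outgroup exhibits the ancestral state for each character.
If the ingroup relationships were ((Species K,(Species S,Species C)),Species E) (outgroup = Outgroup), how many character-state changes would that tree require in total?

Map each character onto ((Species K,(Species S,Species C)),Species E) (rooted by Outgroup) and count the minimum state changes it requires (Fitch parsimony):
C1: 1; C2: 1; C3: 2.
Total tree length = 4.

4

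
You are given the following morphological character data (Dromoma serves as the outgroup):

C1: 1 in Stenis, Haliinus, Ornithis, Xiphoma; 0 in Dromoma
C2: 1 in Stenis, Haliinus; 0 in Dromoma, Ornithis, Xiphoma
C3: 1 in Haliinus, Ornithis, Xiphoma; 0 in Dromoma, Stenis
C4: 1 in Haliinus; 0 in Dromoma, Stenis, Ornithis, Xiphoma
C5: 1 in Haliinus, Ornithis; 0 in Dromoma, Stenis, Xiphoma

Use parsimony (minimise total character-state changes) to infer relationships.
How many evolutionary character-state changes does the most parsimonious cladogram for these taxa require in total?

The outgroup has state '0' for every character, so '1' is the derived state throughout.
C1 (derived state '1') is shared by all ingroup taxa — unites the whole ingroup.
C2 groups Haliinus and Stenis, which is incompatible with the clades supported by the remaining characters; treating it as convergent (homoplasy) costs fewer steps than any alternative tree.
Only Haliinus, Ornithis, and Xiphoma show the derived state '1' for C3, supporting them as a clade.
C4 (derived state '1') is unique to Haliinus (autapomorphy; uninformative for grouping).
C5: derived state '1' in Haliinus and Ornithis only — synapomorphy for {Haliinus, Ornithis}.
Most parsimonious ingroup topology: (Stenis,((Haliinus,Ornithis),Xiphoma)).
Changes per character on this tree: C1: 1; C2: 2; C3: 1; C4: 1; C5: 1.
Total = 6.

6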